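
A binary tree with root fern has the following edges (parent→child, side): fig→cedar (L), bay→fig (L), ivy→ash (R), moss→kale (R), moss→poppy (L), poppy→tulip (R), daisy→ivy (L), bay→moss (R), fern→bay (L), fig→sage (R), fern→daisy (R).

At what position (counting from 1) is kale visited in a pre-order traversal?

Pre-order visits the node, then its left subtree, then its right subtree.
Visit fern.
At fern: go left to bay.
  Visit bay.
  At bay: go left to fig.
    Visit fig.
    At fig: go left to cedar.
      cedar is a leaf — visit cedar.
    At fig: go right to sage.
      sage is a leaf — visit sage.
  At bay: go right to moss.
    Visit moss.
    At moss: go left to poppy.
      Visit poppy.
      At poppy: no left child.
      At poppy: go right to tulip.
        tulip is a leaf — visit tulip.
    At moss: go right to kale.
      kale is a leaf — visit kale.
At fern: go right to daisy.
  Visit daisy.
  At daisy: go left to ivy.
    Visit ivy.
    At ivy: no left child.
    At ivy: go right to ash.
      ash is a leaf — visit ash.
  At daisy: no right child.
Full pre-order sequence: fern, bay, fig, cedar, sage, moss, poppy, tulip, kale, daisy, ivy, ash.

9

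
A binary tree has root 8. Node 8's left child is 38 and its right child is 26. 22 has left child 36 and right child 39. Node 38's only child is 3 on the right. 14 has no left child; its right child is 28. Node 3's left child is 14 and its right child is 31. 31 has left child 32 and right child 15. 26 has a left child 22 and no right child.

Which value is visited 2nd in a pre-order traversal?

38

Pre-order visits the node, then its left subtree, then its right subtree.
Visit 8.
At 8: go left to 38.
  Visit 38.
  At 38: no left child.
  At 38: go right to 3.
    Visit 3.
    At 3: go left to 14.
      Visit 14.
      At 14: no left child.
      At 14: go right to 28.
        28 is a leaf — visit 28.
    At 3: go right to 31.
      Visit 31.
      At 31: go left to 32.
        32 is a leaf — visit 32.
      At 31: go right to 15.
        15 is a leaf — visit 15.
At 8: go right to 26.
  Visit 26.
  At 26: go left to 22.
    Visit 22.
    At 22: go left to 36.
      36 is a leaf — visit 36.
    At 22: go right to 39.
      39 is a leaf — visit 39.
  At 26: no right child.
Full pre-order sequence: 8, 38, 3, 14, 28, 31, 32, 15, 26, 22, 36, 39.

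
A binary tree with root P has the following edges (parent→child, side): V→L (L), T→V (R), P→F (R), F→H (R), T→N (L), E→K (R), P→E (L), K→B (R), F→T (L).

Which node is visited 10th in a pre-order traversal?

Pre-order visits the node, then its left subtree, then its right subtree.
Visit P.
At P: go left to E.
  Visit E.
  At E: no left child.
  At E: go right to K.
    Visit K.
    At K: no left child.
    At K: go right to B.
      B is a leaf — visit B.
At P: go right to F.
  Visit F.
  At F: go left to T.
    Visit T.
    At T: go left to N.
      N is a leaf — visit N.
    At T: go right to V.
      Visit V.
      At V: go left to L.
        L is a leaf — visit L.
      At V: no right child.
  At F: go right to H.
    H is a leaf — visit H.
Full pre-order sequence: P, E, K, B, F, T, N, V, L, H.

H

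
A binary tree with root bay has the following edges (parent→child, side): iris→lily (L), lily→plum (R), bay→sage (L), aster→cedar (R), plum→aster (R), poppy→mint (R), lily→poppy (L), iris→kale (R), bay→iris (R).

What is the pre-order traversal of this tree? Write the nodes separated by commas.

Pre-order visits the node, then its left subtree, then its right subtree.
Visit bay.
At bay: go left to sage.
  sage is a leaf — visit sage.
At bay: go right to iris.
  Visit iris.
  At iris: go left to lily.
    Visit lily.
    At lily: go left to poppy.
      Visit poppy.
      At poppy: no left child.
      At poppy: go right to mint.
        mint is a leaf — visit mint.
    At lily: go right to plum.
      Visit plum.
      At plum: no left child.
      At plum: go right to aster.
        Visit aster.
        At aster: no left child.
        At aster: go right to cedar.
          cedar is a leaf — visit cedar.
  At iris: go right to kale.
    kale is a leaf — visit kale.

bay, sage, iris, lily, poppy, mint, plum, aster, cedar, kale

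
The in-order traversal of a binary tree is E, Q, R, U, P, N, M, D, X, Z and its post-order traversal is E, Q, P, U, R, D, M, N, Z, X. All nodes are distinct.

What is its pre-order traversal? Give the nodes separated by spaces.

X N R Q E U P M D Z

The last element of post-order is the root; it splits in-order into left and right subtrees.
Root X: left subtree has 8 nodes {E, Q, R, U, P, N, M, D}, right has 1 {Z}.
  Root N: left subtree has 5 nodes {E, Q, R, U, P}, right has 2 {M, D}.
    Root R: left subtree has 2 nodes {E, Q}, right has 2 {U, P}.
      Root Q: left subtree has 1 node {E}, right has 0 { }.
      Root U: left subtree has 0 nodes { }, right has 1 {P}.
    Root M: left subtree has 0 nodes { }, right has 1 {D}.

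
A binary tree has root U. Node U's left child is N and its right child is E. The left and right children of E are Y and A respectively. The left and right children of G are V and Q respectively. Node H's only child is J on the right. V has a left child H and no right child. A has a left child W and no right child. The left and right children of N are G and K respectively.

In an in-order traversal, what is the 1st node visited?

In-order visits the left subtree, then the node, then the right subtree.
At U: go left to N.
  At N: go left to G.
    At G: go left to V.
      At V: go left to H.
        At H: no left child.
        Visit H.
        At H: go right to J.
          J is a leaf — visit J.
      Visit V.
      At V: no right child.
    Visit G.
    At G: go right to Q.
      Q is a leaf — visit Q.
  Visit N.
  At N: go right to K.
    K is a leaf — visit K.
Visit U.
At U: go right to E.
  At E: go left to Y.
    Y is a leaf — visit Y.
  Visit E.
  At E: go right to A.
    At A: go left to W.
      W is a leaf — visit W.
    Visit A.
    At A: no right child.
Full in-order sequence: H, J, V, G, Q, N, K, U, Y, E, W, A.

H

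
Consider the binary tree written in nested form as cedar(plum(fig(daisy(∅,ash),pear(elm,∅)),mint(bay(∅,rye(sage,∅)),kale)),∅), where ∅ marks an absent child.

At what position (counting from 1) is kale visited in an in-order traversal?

In-order visits the left subtree, then the node, then the right subtree.
At cedar: go left to plum.
  At plum: go left to fig.
    At fig: go left to daisy.
      At daisy: no left child.
      Visit daisy.
      At daisy: go right to ash.
        ash is a leaf — visit ash.
    Visit fig.
    At fig: go right to pear.
      At pear: go left to elm.
        elm is a leaf — visit elm.
      Visit pear.
      At pear: no right child.
  Visit plum.
  At plum: go right to mint.
    At mint: go left to bay.
      At bay: no left child.
      Visit bay.
      At bay: go right to rye.
        At rye: go left to sage.
          sage is a leaf — visit sage.
        Visit rye.
        At rye: no right child.
    Visit mint.
    At mint: go right to kale.
      kale is a leaf — visit kale.
Visit cedar.
At cedar: no right child.
Full in-order sequence: daisy, ash, fig, elm, pear, plum, bay, sage, rye, mint, kale, cedar.

11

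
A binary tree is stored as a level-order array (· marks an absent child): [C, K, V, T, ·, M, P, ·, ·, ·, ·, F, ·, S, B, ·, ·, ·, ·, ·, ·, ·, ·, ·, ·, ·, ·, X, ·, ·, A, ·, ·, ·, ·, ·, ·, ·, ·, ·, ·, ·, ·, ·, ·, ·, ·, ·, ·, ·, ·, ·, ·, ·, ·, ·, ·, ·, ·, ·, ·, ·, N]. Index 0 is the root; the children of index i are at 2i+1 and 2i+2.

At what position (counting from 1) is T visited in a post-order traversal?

1

Post-order visits the left subtree, then the right subtree, then the node.
At C: go left to K.
  At K: go left to T.
    T is a leaf — visit T.
  At K: no right child.
  Visit K.
At C: go right to V.
  At V: go left to M.
    At M: go left to F.
      F is a leaf — visit F.
    At M: no right child.
    Visit M.
  At V: go right to P.
    At P: go left to S.
      At S: go left to X.
        X is a leaf — visit X.
      At S: no right child.
      Visit S.
    At P: go right to B.
      At B: no left child.
      At B: go right to A.
        At A: no left child.
        At A: go right to N.
          N is a leaf — visit N.
        Visit A.
      Visit B.
    Visit P.
  Visit V.
Visit C.
Full post-order sequence: T, K, F, M, X, S, N, A, B, P, V, C.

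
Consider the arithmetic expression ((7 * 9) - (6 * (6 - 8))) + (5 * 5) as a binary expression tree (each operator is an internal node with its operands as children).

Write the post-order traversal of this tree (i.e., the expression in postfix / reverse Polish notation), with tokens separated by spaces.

Post-order on an expression tree gives postfix notation: for each operator, emit left operand, right operand, then the operator.

7 9 * 6 6 8 - * - 5 5 * +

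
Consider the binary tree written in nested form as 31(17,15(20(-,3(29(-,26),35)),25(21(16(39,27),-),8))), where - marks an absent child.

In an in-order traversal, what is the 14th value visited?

8

In-order visits the left subtree, then the node, then the right subtree.
At 31: go left to 17.
  17 is a leaf — visit 17.
Visit 31.
At 31: go right to 15.
  At 15: go left to 20.
    At 20: no left child.
    Visit 20.
    At 20: go right to 3.
      At 3: go left to 29.
        At 29: no left child.
        Visit 29.
        At 29: go right to 26.
          26 is a leaf — visit 26.
      Visit 3.
      At 3: go right to 35.
        35 is a leaf — visit 35.
  Visit 15.
  At 15: go right to 25.
    At 25: go left to 21.
      At 21: go left to 16.
        At 16: go left to 39.
          39 is a leaf — visit 39.
        Visit 16.
        At 16: go right to 27.
          27 is a leaf — visit 27.
      Visit 21.
      At 21: no right child.
    Visit 25.
    At 25: go right to 8.
      8 is a leaf — visit 8.
Full in-order sequence: 17, 31, 20, 29, 26, 3, 35, 15, 39, 16, 27, 21, 25, 8.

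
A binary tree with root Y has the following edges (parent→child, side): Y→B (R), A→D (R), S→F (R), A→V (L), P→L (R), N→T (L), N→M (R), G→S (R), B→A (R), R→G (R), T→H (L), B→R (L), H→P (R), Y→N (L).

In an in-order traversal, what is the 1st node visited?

In-order visits the left subtree, then the node, then the right subtree.
At Y: go left to N.
  At N: go left to T.
    At T: go left to H.
      At H: no left child.
      Visit H.
      At H: go right to P.
        At P: no left child.
        Visit P.
        At P: go right to L.
          L is a leaf — visit L.
    Visit T.
    At T: no right child.
  Visit N.
  At N: go right to M.
    M is a leaf — visit M.
Visit Y.
At Y: go right to B.
  At B: go left to R.
    At R: no left child.
    Visit R.
    At R: go right to G.
      At G: no left child.
      Visit G.
      At G: go right to S.
        At S: no left child.
        Visit S.
        At S: go right to F.
          F is a leaf — visit F.
  Visit B.
  At B: go right to A.
    At A: go left to V.
      V is a leaf — visit V.
    Visit A.
    At A: go right to D.
      D is a leaf — visit D.
Full in-order sequence: H, P, L, T, N, M, Y, R, G, S, F, B, V, A, D.

H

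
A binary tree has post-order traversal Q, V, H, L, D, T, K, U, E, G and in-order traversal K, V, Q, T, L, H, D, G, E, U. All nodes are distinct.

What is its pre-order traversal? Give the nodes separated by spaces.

G K T V Q D L H E U

The last element of post-order is the root; it splits in-order into left and right subtrees.
Root G: left subtree has 7 nodes {K, V, Q, T, L, H, D}, right has 2 {E, U}.
  Root K: left subtree has 0 nodes { }, right has 6 {V, Q, T, L, H, D}.
    Root T: left subtree has 2 nodes {V, Q}, right has 3 {L, H, D}.
      Root V: left subtree has 0 nodes { }, right has 1 {Q}.
      Root D: left subtree has 2 nodes {L, H}, right has 0 { }.
        Root L: left subtree has 0 nodes { }, right has 1 {H}.
  Root E: left subtree has 0 nodes { }, right has 1 {U}.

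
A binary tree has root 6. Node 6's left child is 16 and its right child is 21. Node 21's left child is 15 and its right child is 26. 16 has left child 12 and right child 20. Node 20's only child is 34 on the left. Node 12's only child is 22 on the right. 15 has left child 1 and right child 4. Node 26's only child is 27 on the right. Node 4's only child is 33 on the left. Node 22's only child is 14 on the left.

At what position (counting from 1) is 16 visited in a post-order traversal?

Post-order visits the left subtree, then the right subtree, then the node.
At 6: go left to 16.
  At 16: go left to 12.
    At 12: no left child.
    At 12: go right to 22.
      At 22: go left to 14.
        14 is a leaf — visit 14.
      At 22: no right child.
      Visit 22.
    Visit 12.
  At 16: go right to 20.
    At 20: go left to 34.
      34 is a leaf — visit 34.
    At 20: no right child.
    Visit 20.
  Visit 16.
At 6: go right to 21.
  At 21: go left to 15.
    At 15: go left to 1.
      1 is a leaf — visit 1.
    At 15: go right to 4.
      At 4: go left to 33.
        33 is a leaf — visit 33.
      At 4: no right child.
      Visit 4.
    Visit 15.
  At 21: go right to 26.
    At 26: no left child.
    At 26: go right to 27.
      27 is a leaf — visit 27.
    Visit 26.
  Visit 21.
Visit 6.
Full post-order sequence: 14, 22, 12, 34, 20, 16, 1, 33, 4, 15, 27, 26, 21, 6.

6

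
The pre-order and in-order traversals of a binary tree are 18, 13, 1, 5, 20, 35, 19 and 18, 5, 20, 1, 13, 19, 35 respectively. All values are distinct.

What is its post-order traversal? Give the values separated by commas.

The first element of pre-order is the root; it splits in-order into left and right subtrees.
Root 18: left subtree has 0 nodes { }, right has 6 {5, 20, 1, 13, 19, 35}.
  Root 13: left subtree has 3 nodes {5, 20, 1}, right has 2 {19, 35}.
    Root 1: left subtree has 2 nodes {5, 20}, right has 0 { }.
      Root 5: left subtree has 0 nodes { }, right has 1 {20}.
    Root 35: left subtree has 1 node {19}, right has 0 { }.

20, 5, 1, 19, 35, 13, 18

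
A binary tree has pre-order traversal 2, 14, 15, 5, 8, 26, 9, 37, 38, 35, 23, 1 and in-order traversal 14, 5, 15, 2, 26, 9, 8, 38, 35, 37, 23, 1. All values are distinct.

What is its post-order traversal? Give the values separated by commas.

The first element of pre-order is the root; it splits in-order into left and right subtrees.
Root 2: left subtree has 3 nodes {14, 5, 15}, right has 8 {26, 9, 8, 38, 35, 37, 23, 1}.
  Root 14: left subtree has 0 nodes { }, right has 2 {5, 15}.
    Root 15: left subtree has 1 node {5}, right has 0 { }.
  Root 8: left subtree has 2 nodes {26, 9}, right has 5 {38, 35, 37, 23, 1}.
    Root 26: left subtree has 0 nodes { }, right has 1 {9}.
    Root 37: left subtree has 2 nodes {38, 35}, right has 2 {23, 1}.
      Root 38: left subtree has 0 nodes { }, right has 1 {35}.
      Root 23: left subtree has 0 nodes { }, right has 1 {1}.

5, 15, 14, 9, 26, 35, 38, 1, 23, 37, 8, 2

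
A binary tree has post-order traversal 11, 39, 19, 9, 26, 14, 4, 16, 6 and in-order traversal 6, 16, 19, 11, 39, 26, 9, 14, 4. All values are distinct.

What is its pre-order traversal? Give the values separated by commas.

6, 16, 4, 14, 26, 19, 39, 11, 9

The last element of post-order is the root; it splits in-order into left and right subtrees.
Root 6: left subtree has 0 nodes { }, right has 8 {16, 19, 11, 39, 26, 9, 14, 4}.
  Root 16: left subtree has 0 nodes { }, right has 7 {19, 11, 39, 26, 9, 14, 4}.
    Root 4: left subtree has 6 nodes {19, 11, 39, 26, 9, 14}, right has 0 { }.
      Root 14: left subtree has 5 nodes {19, 11, 39, 26, 9}, right has 0 { }.
        Root 26: left subtree has 3 nodes {19, 11, 39}, right has 1 {9}.
          Root 19: left subtree has 0 nodes { }, right has 2 {11, 39}.
            Root 39: left subtree has 1 node {11}, right has 0 { }.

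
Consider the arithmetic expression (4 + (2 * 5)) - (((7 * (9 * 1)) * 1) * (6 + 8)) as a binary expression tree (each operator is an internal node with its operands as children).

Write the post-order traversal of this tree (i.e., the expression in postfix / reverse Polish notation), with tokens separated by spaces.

4 2 5 * + 7 9 1 * * 1 * 6 8 + * -

Post-order on an expression tree gives postfix notation: for each operator, emit left operand, right operand, then the operator.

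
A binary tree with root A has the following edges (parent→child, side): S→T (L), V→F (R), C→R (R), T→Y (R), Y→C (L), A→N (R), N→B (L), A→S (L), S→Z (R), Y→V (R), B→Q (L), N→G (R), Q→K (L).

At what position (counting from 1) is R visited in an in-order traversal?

3

In-order visits the left subtree, then the node, then the right subtree.
At A: go left to S.
  At S: go left to T.
    At T: no left child.
    Visit T.
    At T: go right to Y.
      At Y: go left to C.
        At C: no left child.
        Visit C.
        At C: go right to R.
          R is a leaf — visit R.
      Visit Y.
      At Y: go right to V.
        At V: no left child.
        Visit V.
        At V: go right to F.
          F is a leaf — visit F.
  Visit S.
  At S: go right to Z.
    Z is a leaf — visit Z.
Visit A.
At A: go right to N.
  At N: go left to B.
    At B: go left to Q.
      At Q: go left to K.
        K is a leaf — visit K.
      Visit Q.
      At Q: no right child.
    Visit B.
    At B: no right child.
  Visit N.
  At N: go right to G.
    G is a leaf — visit G.
Full in-order sequence: T, C, R, Y, V, F, S, Z, A, K, Q, B, N, G.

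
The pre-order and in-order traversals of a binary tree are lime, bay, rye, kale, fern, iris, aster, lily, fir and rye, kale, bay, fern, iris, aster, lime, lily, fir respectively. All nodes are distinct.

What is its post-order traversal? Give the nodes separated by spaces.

kale rye aster iris fern bay fir lily lime

The first element of pre-order is the root; it splits in-order into left and right subtrees.
Root lime: left subtree has 6 nodes {rye, kale, bay, fern, iris, aster}, right has 2 {lily, fir}.
  Root bay: left subtree has 2 nodes {rye, kale}, right has 3 {fern, iris, aster}.
    Root rye: left subtree has 0 nodes { }, right has 1 {kale}.
    Root fern: left subtree has 0 nodes { }, right has 2 {iris, aster}.
      Root iris: left subtree has 0 nodes { }, right has 1 {aster}.
  Root lily: left subtree has 0 nodes { }, right has 1 {fir}.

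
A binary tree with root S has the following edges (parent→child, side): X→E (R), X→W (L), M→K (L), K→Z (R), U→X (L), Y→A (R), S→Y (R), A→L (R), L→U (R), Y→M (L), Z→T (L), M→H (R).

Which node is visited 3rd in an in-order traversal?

In-order visits the left subtree, then the node, then the right subtree.
At S: no left child.
Visit S.
At S: go right to Y.
  At Y: go left to M.
    At M: go left to K.
      At K: no left child.
      Visit K.
      At K: go right to Z.
        At Z: go left to T.
          T is a leaf — visit T.
        Visit Z.
        At Z: no right child.
    Visit M.
    At M: go right to H.
      H is a leaf — visit H.
  Visit Y.
  At Y: go right to A.
    At A: no left child.
    Visit A.
    At A: go right to L.
      At L: no left child.
      Visit L.
      At L: go right to U.
        At U: go left to X.
          At X: go left to W.
            W is a leaf — visit W.
          Visit X.
          At X: go right to E.
            E is a leaf — visit E.
        Visit U.
        At U: no right child.
Full in-order sequence: S, K, T, Z, M, H, Y, A, L, W, X, E, U.

T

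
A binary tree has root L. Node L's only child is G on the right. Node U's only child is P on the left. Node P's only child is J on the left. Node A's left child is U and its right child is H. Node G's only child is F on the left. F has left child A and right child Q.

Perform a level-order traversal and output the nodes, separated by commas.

Level-order visits nodes level by level from the root, left to right within each level.
Level 0: L
Level 1: G
Level 2: F
Level 3: A, Q
Level 4: U, H
Level 5: P
Level 6: J

L, G, F, A, Q, U, H, P, J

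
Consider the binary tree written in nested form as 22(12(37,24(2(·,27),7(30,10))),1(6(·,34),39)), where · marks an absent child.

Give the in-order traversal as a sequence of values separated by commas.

37, 12, 2, 27, 24, 30, 7, 10, 22, 6, 34, 1, 39

In-order visits the left subtree, then the node, then the right subtree.
At 22: go left to 12.
  At 12: go left to 37.
    37 is a leaf — visit 37.
  Visit 12.
  At 12: go right to 24.
    At 24: go left to 2.
      At 2: no left child.
      Visit 2.
      At 2: go right to 27.
        27 is a leaf — visit 27.
    Visit 24.
    At 24: go right to 7.
      At 7: go left to 30.
        30 is a leaf — visit 30.
      Visit 7.
      At 7: go right to 10.
        10 is a leaf — visit 10.
Visit 22.
At 22: go right to 1.
  At 1: go left to 6.
    At 6: no left child.
    Visit 6.
    At 6: go right to 34.
      34 is a leaf — visit 34.
  Visit 1.
  At 1: go right to 39.
    39 is a leaf — visit 39.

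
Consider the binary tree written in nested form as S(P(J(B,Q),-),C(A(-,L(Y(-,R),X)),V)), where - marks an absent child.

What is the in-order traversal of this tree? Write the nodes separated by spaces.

B J Q P S A Y R L X C V

In-order visits the left subtree, then the node, then the right subtree.
At S: go left to P.
  At P: go left to J.
    At J: go left to B.
      B is a leaf — visit B.
    Visit J.
    At J: go right to Q.
      Q is a leaf — visit Q.
  Visit P.
  At P: no right child.
Visit S.
At S: go right to C.
  At C: go left to A.
    At A: no left child.
    Visit A.
    At A: go right to L.
      At L: go left to Y.
        At Y: no left child.
        Visit Y.
        At Y: go right to R.
          R is a leaf — visit R.
      Visit L.
      At L: go right to X.
        X is a leaf — visit X.
  Visit C.
  At C: go right to V.
    V is a leaf — visit V.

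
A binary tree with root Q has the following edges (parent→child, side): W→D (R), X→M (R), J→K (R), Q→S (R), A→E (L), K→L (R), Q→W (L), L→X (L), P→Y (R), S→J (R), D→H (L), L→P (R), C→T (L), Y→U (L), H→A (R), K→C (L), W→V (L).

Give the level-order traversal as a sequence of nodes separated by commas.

Q, W, S, V, D, J, H, K, A, C, L, E, T, X, P, M, Y, U

Level-order visits nodes level by level from the root, left to right within each level.
Level 0: Q
Level 1: W, S
Level 2: V, D, J
Level 3: H, K
Level 4: A, C, L
Level 5: E, T, X, P
Level 6: M, Y
Level 7: U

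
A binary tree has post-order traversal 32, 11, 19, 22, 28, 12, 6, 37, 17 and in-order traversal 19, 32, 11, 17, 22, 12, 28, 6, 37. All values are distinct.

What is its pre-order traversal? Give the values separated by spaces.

17 19 11 32 37 6 12 22 28

The last element of post-order is the root; it splits in-order into left and right subtrees.
Root 17: left subtree has 3 nodes {19, 32, 11}, right has 5 {22, 12, 28, 6, 37}.
  Root 19: left subtree has 0 nodes { }, right has 2 {32, 11}.
    Root 11: left subtree has 1 node {32}, right has 0 { }.
  Root 37: left subtree has 4 nodes {22, 12, 28, 6}, right has 0 { }.
    Root 6: left subtree has 3 nodes {22, 12, 28}, right has 0 { }.
      Root 12: left subtree has 1 node {22}, right has 1 {28}.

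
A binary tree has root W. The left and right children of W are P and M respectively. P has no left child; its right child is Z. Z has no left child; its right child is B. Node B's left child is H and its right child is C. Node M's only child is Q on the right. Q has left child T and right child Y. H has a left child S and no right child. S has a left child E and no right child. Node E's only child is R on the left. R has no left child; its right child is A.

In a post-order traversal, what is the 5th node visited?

H

Post-order visits the left subtree, then the right subtree, then the node.
At W: go left to P.
  At P: no left child.
  At P: go right to Z.
    At Z: no left child.
    At Z: go right to B.
      At B: go left to H.
        At H: go left to S.
          At S: go left to E.
            At E: go left to R.
              At R: no left child.
              At R: go right to A.
                A is a leaf — visit A.
              Visit R.
            At E: no right child.
            Visit E.
          At S: no right child.
          Visit S.
        At H: no right child.
        Visit H.
      At B: go right to C.
        C is a leaf — visit C.
      Visit B.
    Visit Z.
  Visit P.
At W: go right to M.
  At M: no left child.
  At M: go right to Q.
    At Q: go left to T.
      T is a leaf — visit T.
    At Q: go right to Y.
      Y is a leaf — visit Y.
    Visit Q.
  Visit M.
Visit W.
Full post-order sequence: A, R, E, S, H, C, B, Z, P, T, Y, Q, M, W.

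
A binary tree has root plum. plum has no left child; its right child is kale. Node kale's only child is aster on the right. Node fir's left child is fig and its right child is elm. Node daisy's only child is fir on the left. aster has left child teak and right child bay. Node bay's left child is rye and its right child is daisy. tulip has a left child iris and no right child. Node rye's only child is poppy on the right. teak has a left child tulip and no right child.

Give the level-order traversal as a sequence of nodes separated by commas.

Level-order visits nodes level by level from the root, left to right within each level.
Level 0: plum
Level 1: kale
Level 2: aster
Level 3: teak, bay
Level 4: tulip, rye, daisy
Level 5: iris, poppy, fir
Level 6: fig, elm

plum, kale, aster, teak, bay, tulip, rye, daisy, iris, poppy, fir, fig, elm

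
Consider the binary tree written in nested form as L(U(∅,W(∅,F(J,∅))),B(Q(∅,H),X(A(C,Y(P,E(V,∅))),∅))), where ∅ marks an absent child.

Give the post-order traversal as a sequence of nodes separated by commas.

Post-order visits the left subtree, then the right subtree, then the node.
At L: go left to U.
  At U: no left child.
  At U: go right to W.
    At W: no left child.
    At W: go right to F.
      At F: go left to J.
        J is a leaf — visit J.
      At F: no right child.
      Visit F.
    Visit W.
  Visit U.
At L: go right to B.
  At B: go left to Q.
    At Q: no left child.
    At Q: go right to H.
      H is a leaf — visit H.
    Visit Q.
  At B: go right to X.
    At X: go left to A.
      At A: go left to C.
        C is a leaf — visit C.
      At A: go right to Y.
        At Y: go left to P.
          P is a leaf — visit P.
        At Y: go right to E.
          At E: go left to V.
            V is a leaf — visit V.
          At E: no right child.
          Visit E.
        Visit Y.
      Visit A.
    At X: no right child.
    Visit X.
  Visit B.
Visit L.

J, F, W, U, H, Q, C, P, V, E, Y, A, X, B, L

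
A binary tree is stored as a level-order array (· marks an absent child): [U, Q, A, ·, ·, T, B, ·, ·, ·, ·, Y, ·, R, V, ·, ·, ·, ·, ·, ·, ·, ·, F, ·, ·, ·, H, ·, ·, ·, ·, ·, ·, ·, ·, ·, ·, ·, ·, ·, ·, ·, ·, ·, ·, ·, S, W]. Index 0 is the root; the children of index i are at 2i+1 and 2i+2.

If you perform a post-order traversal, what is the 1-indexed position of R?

Post-order visits the left subtree, then the right subtree, then the node.
At U: go left to Q.
  Q is a leaf — visit Q.
At U: go right to A.
  At A: go left to T.
    At T: go left to Y.
      At Y: go left to F.
        At F: go left to S.
          S is a leaf — visit S.
        At F: go right to W.
          W is a leaf — visit W.
        Visit F.
      At Y: no right child.
      Visit Y.
    At T: no right child.
    Visit T.
  At A: go right to B.
    At B: go left to R.
      At R: go left to H.
        H is a leaf — visit H.
      At R: no right child.
      Visit R.
    At B: go right to V.
      V is a leaf — visit V.
    Visit B.
  Visit A.
Visit U.
Full post-order sequence: Q, S, W, F, Y, T, H, R, V, B, A, U.

8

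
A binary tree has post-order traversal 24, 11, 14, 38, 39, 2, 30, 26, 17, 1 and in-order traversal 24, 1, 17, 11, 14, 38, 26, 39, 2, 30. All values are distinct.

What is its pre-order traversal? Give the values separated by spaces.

1 24 17 26 38 14 11 30 2 39

The last element of post-order is the root; it splits in-order into left and right subtrees.
Root 1: left subtree has 1 node {24}, right has 8 {17, 11, 14, 38, 26, 39, 2, 30}.
  Root 17: left subtree has 0 nodes { }, right has 7 {11, 14, 38, 26, 39, 2, 30}.
    Root 26: left subtree has 3 nodes {11, 14, 38}, right has 3 {39, 2, 30}.
      Root 38: left subtree has 2 nodes {11, 14}, right has 0 { }.
        Root 14: left subtree has 1 node {11}, right has 0 { }.
      Root 30: left subtree has 2 nodes {39, 2}, right has 0 { }.
        Root 2: left subtree has 1 node {39}, right has 0 { }.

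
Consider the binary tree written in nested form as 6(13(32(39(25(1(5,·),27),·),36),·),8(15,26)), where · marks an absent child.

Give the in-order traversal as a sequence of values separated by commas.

5, 1, 25, 27, 39, 32, 36, 13, 6, 15, 8, 26

In-order visits the left subtree, then the node, then the right subtree.
At 6: go left to 13.
  At 13: go left to 32.
    At 32: go left to 39.
      At 39: go left to 25.
        At 25: go left to 1.
          At 1: go left to 5.
            5 is a leaf — visit 5.
          Visit 1.
          At 1: no right child.
        Visit 25.
        At 25: go right to 27.
          27 is a leaf — visit 27.
      Visit 39.
      At 39: no right child.
    Visit 32.
    At 32: go right to 36.
      36 is a leaf — visit 36.
  Visit 13.
  At 13: no right child.
Visit 6.
At 6: go right to 8.
  At 8: go left to 15.
    15 is a leaf — visit 15.
  Visit 8.
  At 8: go right to 26.
    26 is a leaf — visit 26.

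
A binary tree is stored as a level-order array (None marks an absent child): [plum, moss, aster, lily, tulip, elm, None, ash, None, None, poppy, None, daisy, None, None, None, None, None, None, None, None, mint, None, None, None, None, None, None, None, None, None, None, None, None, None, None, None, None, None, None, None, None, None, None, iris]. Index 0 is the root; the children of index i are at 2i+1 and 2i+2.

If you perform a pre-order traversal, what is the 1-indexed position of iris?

8

Pre-order visits the node, then its left subtree, then its right subtree.
Visit plum.
At plum: go left to moss.
  Visit moss.
  At moss: go left to lily.
    Visit lily.
    At lily: go left to ash.
      ash is a leaf — visit ash.
    At lily: no right child.
  At moss: go right to tulip.
    Visit tulip.
    At tulip: no left child.
    At tulip: go right to poppy.
      Visit poppy.
      At poppy: go left to mint.
        Visit mint.
        At mint: no left child.
        At mint: go right to iris.
          iris is a leaf — visit iris.
      At poppy: no right child.
At plum: go right to aster.
  Visit aster.
  At aster: go left to elm.
    Visit elm.
    At elm: no left child.
    At elm: go right to daisy.
      daisy is a leaf — visit daisy.
  At aster: no right child.
Full pre-order sequence: plum, moss, lily, ash, tulip, poppy, mint, iris, aster, elm, daisy.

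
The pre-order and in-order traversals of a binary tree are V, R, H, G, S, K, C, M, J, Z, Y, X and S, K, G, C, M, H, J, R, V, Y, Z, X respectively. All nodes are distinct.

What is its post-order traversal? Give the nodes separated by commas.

The first element of pre-order is the root; it splits in-order into left and right subtrees.
Root V: left subtree has 8 nodes {S, K, G, C, M, H, J, R}, right has 3 {Y, Z, X}.
  Root R: left subtree has 7 nodes {S, K, G, C, M, H, J}, right has 0 { }.
    Root H: left subtree has 5 nodes {S, K, G, C, M}, right has 1 {J}.
      Root G: left subtree has 2 nodes {S, K}, right has 2 {C, M}.
        Root S: left subtree has 0 nodes { }, right has 1 {K}.
        Root C: left subtree has 0 nodes { }, right has 1 {M}.
  Root Z: left subtree has 1 node {Y}, right has 1 {X}.

K, S, M, C, G, J, H, R, Y, X, Z, V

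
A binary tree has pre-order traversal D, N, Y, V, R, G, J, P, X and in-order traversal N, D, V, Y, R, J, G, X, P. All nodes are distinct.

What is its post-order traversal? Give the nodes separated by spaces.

N V J X P G R Y D

The first element of pre-order is the root; it splits in-order into left and right subtrees.
Root D: left subtree has 1 node {N}, right has 7 {V, Y, R, J, G, X, P}.
  Root Y: left subtree has 1 node {V}, right has 5 {R, J, G, X, P}.
    Root R: left subtree has 0 nodes { }, right has 4 {J, G, X, P}.
      Root G: left subtree has 1 node {J}, right has 2 {X, P}.
        Root P: left subtree has 1 node {X}, right has 0 { }.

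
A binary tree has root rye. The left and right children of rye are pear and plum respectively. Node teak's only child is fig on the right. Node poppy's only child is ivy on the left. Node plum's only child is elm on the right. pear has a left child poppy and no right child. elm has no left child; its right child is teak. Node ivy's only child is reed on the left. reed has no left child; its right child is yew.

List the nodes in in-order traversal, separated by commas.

In-order visits the left subtree, then the node, then the right subtree.
At rye: go left to pear.
  At pear: go left to poppy.
    At poppy: go left to ivy.
      At ivy: go left to reed.
        At reed: no left child.
        Visit reed.
        At reed: go right to yew.
          yew is a leaf — visit yew.
      Visit ivy.
      At ivy: no right child.
    Visit poppy.
    At poppy: no right child.
  Visit pear.
  At pear: no right child.
Visit rye.
At rye: go right to plum.
  At plum: no left child.
  Visit plum.
  At plum: go right to elm.
    At elm: no left child.
    Visit elm.
    At elm: go right to teak.
      At teak: no left child.
      Visit teak.
      At teak: go right to fig.
        fig is a leaf — visit fig.

reed, yew, ivy, poppy, pear, rye, plum, elm, teak, fig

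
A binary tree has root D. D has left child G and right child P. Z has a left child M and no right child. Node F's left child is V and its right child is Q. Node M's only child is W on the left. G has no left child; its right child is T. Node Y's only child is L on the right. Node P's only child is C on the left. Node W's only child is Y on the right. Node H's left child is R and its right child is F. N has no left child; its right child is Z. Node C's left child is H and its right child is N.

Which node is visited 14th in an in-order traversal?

M

In-order visits the left subtree, then the node, then the right subtree.
At D: go left to G.
  At G: no left child.
  Visit G.
  At G: go right to T.
    T is a leaf — visit T.
Visit D.
At D: go right to P.
  At P: go left to C.
    At C: go left to H.
      At H: go left to R.
        R is a leaf — visit R.
      Visit H.
      At H: go right to F.
        At F: go left to V.
          V is a leaf — visit V.
        Visit F.
        At F: go right to Q.
          Q is a leaf — visit Q.
    Visit C.
    At C: go right to N.
      At N: no left child.
      Visit N.
      At N: go right to Z.
        At Z: go left to M.
          At M: go left to W.
            At W: no left child.
            Visit W.
            At W: go right to Y.
              At Y: no left child.
              Visit Y.
              At Y: go right to L.
                L is a leaf — visit L.
          Visit M.
          At M: no right child.
        Visit Z.
        At Z: no right child.
  Visit P.
  At P: no right child.
Full in-order sequence: G, T, D, R, H, V, F, Q, C, N, W, Y, L, M, Z, P.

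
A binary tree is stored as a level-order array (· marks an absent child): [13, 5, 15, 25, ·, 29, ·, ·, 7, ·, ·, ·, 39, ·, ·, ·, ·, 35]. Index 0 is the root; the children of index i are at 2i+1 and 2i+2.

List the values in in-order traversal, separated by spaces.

In-order visits the left subtree, then the node, then the right subtree.
At 13: go left to 5.
  At 5: go left to 25.
    At 25: no left child.
    Visit 25.
    At 25: go right to 7.
      At 7: go left to 35.
        35 is a leaf — visit 35.
      Visit 7.
      At 7: no right child.
  Visit 5.
  At 5: no right child.
Visit 13.
At 13: go right to 15.
  At 15: go left to 29.
    At 29: no left child.
    Visit 29.
    At 29: go right to 39.
      39 is a leaf — visit 39.
  Visit 15.
  At 15: no right child.

25 35 7 5 13 29 39 15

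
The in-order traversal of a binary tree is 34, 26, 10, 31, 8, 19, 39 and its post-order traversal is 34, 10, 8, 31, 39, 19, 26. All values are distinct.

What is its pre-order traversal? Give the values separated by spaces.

The last element of post-order is the root; it splits in-order into left and right subtrees.
Root 26: left subtree has 1 node {34}, right has 5 {10, 31, 8, 19, 39}.
  Root 19: left subtree has 3 nodes {10, 31, 8}, right has 1 {39}.
    Root 31: left subtree has 1 node {10}, right has 1 {8}.

26 34 19 31 10 8 39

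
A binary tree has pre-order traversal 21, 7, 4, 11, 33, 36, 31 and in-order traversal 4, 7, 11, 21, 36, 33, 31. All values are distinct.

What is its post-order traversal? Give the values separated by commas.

The first element of pre-order is the root; it splits in-order into left and right subtrees.
Root 21: left subtree has 3 nodes {4, 7, 11}, right has 3 {36, 33, 31}.
  Root 7: left subtree has 1 node {4}, right has 1 {11}.
  Root 33: left subtree has 1 node {36}, right has 1 {31}.

4, 11, 7, 36, 31, 33, 21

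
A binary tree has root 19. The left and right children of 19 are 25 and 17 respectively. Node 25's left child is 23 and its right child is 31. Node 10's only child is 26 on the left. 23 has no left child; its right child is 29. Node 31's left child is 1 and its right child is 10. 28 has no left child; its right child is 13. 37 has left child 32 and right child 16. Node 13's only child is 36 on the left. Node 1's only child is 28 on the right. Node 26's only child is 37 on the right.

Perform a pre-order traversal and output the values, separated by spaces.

19 25 23 29 31 1 28 13 36 10 26 37 32 16 17

Pre-order visits the node, then its left subtree, then its right subtree.
Visit 19.
At 19: go left to 25.
  Visit 25.
  At 25: go left to 23.
    Visit 23.
    At 23: no left child.
    At 23: go right to 29.
      29 is a leaf — visit 29.
  At 25: go right to 31.
    Visit 31.
    At 31: go left to 1.
      Visit 1.
      At 1: no left child.
      At 1: go right to 28.
        Visit 28.
        At 28: no left child.
        At 28: go right to 13.
          Visit 13.
          At 13: go left to 36.
            36 is a leaf — visit 36.
          At 13: no right child.
    At 31: go right to 10.
      Visit 10.
      At 10: go left to 26.
        Visit 26.
        At 26: no left child.
        At 26: go right to 37.
          Visit 37.
          At 37: go left to 32.
            32 is a leaf — visit 32.
          At 37: go right to 16.
            16 is a leaf — visit 16.
      At 10: no right child.
At 19: go right to 17.
  17 is a leaf — visit 17.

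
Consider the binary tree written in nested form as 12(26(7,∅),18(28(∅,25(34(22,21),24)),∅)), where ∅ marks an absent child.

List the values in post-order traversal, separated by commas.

7, 26, 22, 21, 34, 24, 25, 28, 18, 12

Post-order visits the left subtree, then the right subtree, then the node.
At 12: go left to 26.
  At 26: go left to 7.
    7 is a leaf — visit 7.
  At 26: no right child.
  Visit 26.
At 12: go right to 18.
  At 18: go left to 28.
    At 28: no left child.
    At 28: go right to 25.
      At 25: go left to 34.
        At 34: go left to 22.
          22 is a leaf — visit 22.
        At 34: go right to 21.
          21 is a leaf — visit 21.
        Visit 34.
      At 25: go right to 24.
        24 is a leaf — visit 24.
      Visit 25.
    Visit 28.
  At 18: no right child.
  Visit 18.
Visit 12.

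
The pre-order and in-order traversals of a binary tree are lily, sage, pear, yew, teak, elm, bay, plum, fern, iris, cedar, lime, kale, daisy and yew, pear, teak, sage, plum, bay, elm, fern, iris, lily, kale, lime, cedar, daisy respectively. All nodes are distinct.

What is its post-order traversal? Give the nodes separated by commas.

yew, teak, pear, plum, bay, iris, fern, elm, sage, kale, lime, daisy, cedar, lily

The first element of pre-order is the root; it splits in-order into left and right subtrees.
Root lily: left subtree has 9 nodes {yew, pear, teak, sage, plum, bay, elm, fern, iris}, right has 4 {kale, lime, cedar, daisy}.
  Root sage: left subtree has 3 nodes {yew, pear, teak}, right has 5 {plum, bay, elm, fern, iris}.
    Root pear: left subtree has 1 node {yew}, right has 1 {teak}.
    Root elm: left subtree has 2 nodes {plum, bay}, right has 2 {fern, iris}.
      Root bay: left subtree has 1 node {plum}, right has 0 { }.
      Root fern: left subtree has 0 nodes { }, right has 1 {iris}.
  Root cedar: left subtree has 2 nodes {kale, lime}, right has 1 {daisy}.
    Root lime: left subtree has 1 node {kale}, right has 0 { }.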